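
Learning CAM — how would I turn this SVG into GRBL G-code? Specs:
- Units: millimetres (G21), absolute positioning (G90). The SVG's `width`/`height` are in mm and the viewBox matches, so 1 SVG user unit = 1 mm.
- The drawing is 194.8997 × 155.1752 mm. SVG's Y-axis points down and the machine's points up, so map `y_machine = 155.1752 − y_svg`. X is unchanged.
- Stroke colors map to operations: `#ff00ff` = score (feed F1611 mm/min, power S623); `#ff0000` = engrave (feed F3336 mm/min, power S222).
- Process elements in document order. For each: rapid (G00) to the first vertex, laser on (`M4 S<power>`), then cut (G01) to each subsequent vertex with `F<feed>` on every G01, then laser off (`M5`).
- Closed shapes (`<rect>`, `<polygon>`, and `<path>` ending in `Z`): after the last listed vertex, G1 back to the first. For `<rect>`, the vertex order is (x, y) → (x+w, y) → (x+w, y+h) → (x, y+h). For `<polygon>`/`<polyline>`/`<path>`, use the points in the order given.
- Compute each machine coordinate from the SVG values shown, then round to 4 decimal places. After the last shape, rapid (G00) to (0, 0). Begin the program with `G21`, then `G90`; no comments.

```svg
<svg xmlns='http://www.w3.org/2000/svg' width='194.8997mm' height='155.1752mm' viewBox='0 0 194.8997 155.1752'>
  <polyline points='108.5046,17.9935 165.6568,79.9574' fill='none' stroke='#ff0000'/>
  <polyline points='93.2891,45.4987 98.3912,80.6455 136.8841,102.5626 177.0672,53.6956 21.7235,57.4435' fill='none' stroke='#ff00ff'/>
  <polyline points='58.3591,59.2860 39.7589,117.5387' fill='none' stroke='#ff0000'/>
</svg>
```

G21
G90
G00 X108.5046 Y137.1817
M4 S222
G01 X165.6568 Y75.2178 F3336
M5
G00 X93.2891 Y109.6765
M4 S623
G01 X98.3912 Y74.5297 F1611
G01 X136.8841 Y52.6126 F1611
G01 X177.0672 Y101.4796 F1611
G01 X21.7235 Y97.7317 F1611
M5
G00 X58.3591 Y95.8892
M4 S222
G01 X39.7589 Y37.6365 F3336
M5
G00 X0.0000 Y0.0000

Since the viewBox matches the mm dimensions, user units are millimetres directly. The only transform is the Y-flip y_m = 155.1752 − y_svg.

Shape 1 is a line segment drawn with `<polyline>`. Its stroke #ff0000 means engrave at S222, F3336. After flipping Y the toolpath is (108.5046,137.1817) → (165.6568,75.2178).

Shape 2 is a open polyline drawn with `<polyline>`. Its stroke #ff00ff means score at S623, F1611. After flipping Y the toolpath is (93.2891,109.6765) → (98.3912,74.5297) → (136.8841,52.6126) → (177.0672,101.4796) → (21.7235,97.7317).

Shape 3 is a line segment drawn with `<polyline>`. Its stroke #ff0000 means engrave at S222, F3336. After flipping Y the toolpath is (58.3591,95.8892) → (39.7589,37.6365).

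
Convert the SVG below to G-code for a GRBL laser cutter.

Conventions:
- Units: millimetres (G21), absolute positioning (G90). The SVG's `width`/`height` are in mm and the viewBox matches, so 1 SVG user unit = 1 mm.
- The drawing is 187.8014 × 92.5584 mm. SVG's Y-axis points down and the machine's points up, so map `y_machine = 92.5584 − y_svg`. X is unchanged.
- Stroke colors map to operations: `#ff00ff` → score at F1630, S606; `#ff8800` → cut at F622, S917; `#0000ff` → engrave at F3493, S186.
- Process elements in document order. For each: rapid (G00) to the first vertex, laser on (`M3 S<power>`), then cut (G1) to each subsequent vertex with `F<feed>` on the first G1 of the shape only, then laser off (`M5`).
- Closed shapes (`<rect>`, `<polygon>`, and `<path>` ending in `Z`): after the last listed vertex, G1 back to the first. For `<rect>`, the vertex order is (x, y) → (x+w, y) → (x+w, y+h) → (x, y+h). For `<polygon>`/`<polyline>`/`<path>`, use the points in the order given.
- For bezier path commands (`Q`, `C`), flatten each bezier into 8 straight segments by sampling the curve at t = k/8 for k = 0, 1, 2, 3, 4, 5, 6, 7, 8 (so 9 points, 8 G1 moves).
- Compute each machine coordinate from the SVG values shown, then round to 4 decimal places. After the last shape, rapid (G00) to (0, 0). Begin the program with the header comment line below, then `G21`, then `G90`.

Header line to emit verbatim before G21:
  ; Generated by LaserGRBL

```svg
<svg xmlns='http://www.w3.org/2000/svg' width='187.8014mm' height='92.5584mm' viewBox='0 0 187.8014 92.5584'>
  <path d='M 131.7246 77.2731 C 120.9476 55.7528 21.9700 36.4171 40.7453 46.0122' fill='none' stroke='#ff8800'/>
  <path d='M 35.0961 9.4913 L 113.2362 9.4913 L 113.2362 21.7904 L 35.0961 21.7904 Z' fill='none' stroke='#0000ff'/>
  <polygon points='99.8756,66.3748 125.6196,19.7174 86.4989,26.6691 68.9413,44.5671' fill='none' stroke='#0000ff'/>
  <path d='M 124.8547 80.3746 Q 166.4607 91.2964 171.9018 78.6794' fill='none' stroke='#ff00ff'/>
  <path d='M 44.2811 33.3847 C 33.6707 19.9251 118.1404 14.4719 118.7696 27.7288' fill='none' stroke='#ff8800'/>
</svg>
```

; Generated by LaserGRBL
G21
G90
G00 X131.7246 Y15.2853
M3 S917
G1 X123.9511 Y23.2008 F622
G1 X110.3223 Y30.5980
G1 X93.2517 Y37.1636
G1 X75.1528 Y42.5840
G1 X58.4393 Y46.5460
G1 X45.5245 Y48.7359
G1 X38.8220 Y48.8405
G1 X40.7453 Y46.5462
M5
G00 X35.0961 Y83.0671
M3 S186
G1 X113.2362 Y83.0671 F3493
G1 X113.2362 Y70.7680
G1 X35.0961 Y70.7680
G1 X35.0961 Y83.0671
M5
G00 X99.8756 Y26.1836
M3 S186
G1 X125.6196 Y72.8410 F3493
G1 X86.4989 Y65.8893
G1 X68.9413 Y47.9913
G1 X99.8756 Y26.1836
M5
G00 X124.8547 Y12.1838
M3 S606
G1 X134.6911 Y9.8211 F1630
G1 X143.3974 Y8.1941
G1 X150.9735 Y7.3026
G1 X157.4195 Y7.1467
G1 X162.7353 Y7.7264
G1 X166.9209 Y9.0417
G1 X169.9764 Y11.0925
G1 X171.9018 Y13.8790
M5
G00 X44.2811 Y59.1737
M3 S917
G1 X44.4096 Y63.8248 F622
G1 X51.3552 Y67.6000
G1 X63.0211 Y70.3736
G1 X77.3105 Y72.0203
G1 X92.1268 Y72.4147
G1 X105.3732 Y71.4314
G1 X114.9531 Y68.9448
G1 X118.7696 Y64.8296
M5
G00 X0.0000 Y0.0000

viewBox `0 0 187.8014 92.5584` with mm width/height → 1 unit = 1 mm. Flip: y_m = 92.5584 − y_svg.

**Shape 1** — `<path>` cubic bezier, stroke `#ff8800` → cut (S917, F622). Control points (SVG): P0=(131.7246,77.2731), P1=(120.9476,55.7528), P2=(21.9700,36.4171), P3=(40.7453,46.0122); sampled at t=k/8. Machine vertices: (131.7246,15.2853) → (123.9511,23.2008) → (110.3223,30.5980) → (93.2517,37.1636) → (75.1528,42.5840) → (58.4393,46.5460) → (45.5245,48.7359) → (38.8220,48.8405) → (40.7453,46.5462). Open path.

**Shape 2** — `<path>` rectangle, stroke `#0000ff` → engrave (S186, F3493). Machine vertices: (35.0961,83.0671) → (113.2362,83.0671) → (113.2362,70.7680) → (35.0961,70.7680) → (35.0961,83.0671). Closed: final G1 returns to the first vertex.

**Shape 3** — `<polygon>` closed polygon, stroke `#0000ff` → engrave (S186, F3493). Machine vertices: (99.8756,26.1836) → (125.6196,72.8410) → (86.4989,65.8893) → (68.9413,47.9913) → (99.8756,26.1836). Closed: final G1 returns to the first vertex.

**Shape 4** — `<path>` quadratic bezier, stroke `#ff00ff` → score (S606, F1630). Control points (SVG): P0=(124.8547,80.3746), P1=(166.4607,91.2964), P2=(171.9018,78.6794); sampled at t=k/8. Machine vertices: (124.8547,12.1838) → (134.6911,9.8211) → (143.3974,8.1941) → (150.9735,7.3026) → (157.4195,7.1467) → (162.7353,7.7264) → (166.9209,9.0417) → (169.9764,11.0925) → (171.9018,13.8790). Open path.

**Shape 5** — `<path>` cubic bezier, stroke `#ff8800` → cut (S917, F622). Control points (SVG): P0=(44.2811,33.3847), P1=(33.6707,19.9251), P2=(118.1404,14.4719), P3=(118.7696,27.7288); sampled at t=k/8. Machine vertices: (44.2811,59.1737) → (44.4096,63.8248) → (51.3552,67.6000) → (63.0211,70.3736) → (77.3105,72.0203) → (92.1268,72.4147) → (105.3732,71.4314) → (114.9531,68.9448) → (118.7696,64.8296). Open path.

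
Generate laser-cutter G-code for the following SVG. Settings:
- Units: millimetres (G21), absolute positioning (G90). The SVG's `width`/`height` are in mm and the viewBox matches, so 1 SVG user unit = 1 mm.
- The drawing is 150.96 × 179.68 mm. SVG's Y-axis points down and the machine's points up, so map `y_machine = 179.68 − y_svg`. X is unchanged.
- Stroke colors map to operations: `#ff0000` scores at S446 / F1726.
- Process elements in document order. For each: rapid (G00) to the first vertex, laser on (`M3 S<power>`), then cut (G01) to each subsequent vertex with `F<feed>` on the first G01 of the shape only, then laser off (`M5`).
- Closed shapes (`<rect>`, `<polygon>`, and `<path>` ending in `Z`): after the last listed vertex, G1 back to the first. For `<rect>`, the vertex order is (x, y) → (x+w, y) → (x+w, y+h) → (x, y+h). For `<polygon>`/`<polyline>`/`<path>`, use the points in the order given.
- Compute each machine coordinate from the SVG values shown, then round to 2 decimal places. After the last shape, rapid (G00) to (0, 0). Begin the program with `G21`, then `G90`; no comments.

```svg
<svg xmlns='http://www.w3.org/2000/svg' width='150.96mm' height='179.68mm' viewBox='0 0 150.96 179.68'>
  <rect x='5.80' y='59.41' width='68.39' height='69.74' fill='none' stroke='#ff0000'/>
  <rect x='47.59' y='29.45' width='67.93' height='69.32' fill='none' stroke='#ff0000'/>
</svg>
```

G21
G90
G00 X5.80 Y120.27
M3 S446
G01 X74.19 Y120.27 F1726
G01 X74.19 Y50.53
G01 X5.80 Y50.53
G01 X5.80 Y120.27
M5
G00 X47.59 Y150.23
M3 S446
G01 X115.52 Y150.23 F1726
G01 X115.52 Y80.91
G01 X47.59 Y80.91
G01 X47.59 Y150.23
M5
G00 X0.00 Y0.00

1 u = 1 mm; y_m = 179.68 − y.

[1] `<rect>` rectangle, #ff0000→score S446 F1726: (5.80,120.27) → (74.19,120.27) → (74.19,50.53) → (5.80,50.53) → (5.80,120.27) (closed)

[2] `<rect>` rectangle, #ff0000→score S446 F1726: (47.59,150.23) → (115.52,150.23) → (115.52,80.91) → (47.59,80.91) → (47.59,150.23) (closed)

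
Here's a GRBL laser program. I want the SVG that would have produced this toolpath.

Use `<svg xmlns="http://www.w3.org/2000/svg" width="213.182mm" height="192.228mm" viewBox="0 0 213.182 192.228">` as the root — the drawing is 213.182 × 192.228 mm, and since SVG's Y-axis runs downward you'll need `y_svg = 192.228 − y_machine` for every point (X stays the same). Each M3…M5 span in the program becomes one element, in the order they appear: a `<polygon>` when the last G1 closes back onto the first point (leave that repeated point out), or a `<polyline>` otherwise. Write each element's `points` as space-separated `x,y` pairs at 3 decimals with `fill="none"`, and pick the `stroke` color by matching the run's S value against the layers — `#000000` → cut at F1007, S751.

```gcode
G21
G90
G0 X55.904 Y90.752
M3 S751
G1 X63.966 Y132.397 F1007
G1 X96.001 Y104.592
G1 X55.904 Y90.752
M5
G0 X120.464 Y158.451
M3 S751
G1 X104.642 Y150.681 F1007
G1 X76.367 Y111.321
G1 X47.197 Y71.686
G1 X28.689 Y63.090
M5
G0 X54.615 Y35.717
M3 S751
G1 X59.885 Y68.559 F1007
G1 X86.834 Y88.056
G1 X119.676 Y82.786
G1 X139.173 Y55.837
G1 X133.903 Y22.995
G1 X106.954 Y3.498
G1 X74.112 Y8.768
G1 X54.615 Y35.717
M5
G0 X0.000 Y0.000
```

Machine Y-up, SVG Y-down with viewBox height 192.228, so y_svg = 192.228 − y_machine; X carries over. Every run uses S751, so all elements get stroke `#000000` (cut).

Run 1: The run returns to its start, so emit a `<polygon>` with points (Y-flipped): 55.904,101.476 63.966,59.831 96.001,87.636.

Run 2: The run is open, so emit a `<polyline>` with points (Y-flipped): 120.464,33.777 104.642,41.547 76.367,80.907 47.197,120.542 28.689,129.138.

Run 3: The run returns to its start, so emit a `<polygon>` with points (Y-flipped): 54.615,156.511 59.885,123.669 86.834,104.172 119.676,109.442 139.173,136.391 133.903,169.233 106.954,188.730 74.112,183.460.

<svg xmlns="http://www.w3.org/2000/svg" width="213.182mm" height="192.228mm" viewBox="0 0 213.182 192.228">
  <polygon points="55.904,101.476 63.966,59.831 96.001,87.636" fill="none" stroke="#000000"/>
  <polyline points="120.464,33.777 104.642,41.547 76.367,80.907 47.197,120.542 28.689,129.138" fill="none" stroke="#000000"/>
  <polygon points="54.615,156.511 59.885,123.669 86.834,104.172 119.676,109.442 139.173,136.391 133.903,169.233 106.954,188.730 74.112,183.460" fill="none" stroke="#000000"/>
</svg>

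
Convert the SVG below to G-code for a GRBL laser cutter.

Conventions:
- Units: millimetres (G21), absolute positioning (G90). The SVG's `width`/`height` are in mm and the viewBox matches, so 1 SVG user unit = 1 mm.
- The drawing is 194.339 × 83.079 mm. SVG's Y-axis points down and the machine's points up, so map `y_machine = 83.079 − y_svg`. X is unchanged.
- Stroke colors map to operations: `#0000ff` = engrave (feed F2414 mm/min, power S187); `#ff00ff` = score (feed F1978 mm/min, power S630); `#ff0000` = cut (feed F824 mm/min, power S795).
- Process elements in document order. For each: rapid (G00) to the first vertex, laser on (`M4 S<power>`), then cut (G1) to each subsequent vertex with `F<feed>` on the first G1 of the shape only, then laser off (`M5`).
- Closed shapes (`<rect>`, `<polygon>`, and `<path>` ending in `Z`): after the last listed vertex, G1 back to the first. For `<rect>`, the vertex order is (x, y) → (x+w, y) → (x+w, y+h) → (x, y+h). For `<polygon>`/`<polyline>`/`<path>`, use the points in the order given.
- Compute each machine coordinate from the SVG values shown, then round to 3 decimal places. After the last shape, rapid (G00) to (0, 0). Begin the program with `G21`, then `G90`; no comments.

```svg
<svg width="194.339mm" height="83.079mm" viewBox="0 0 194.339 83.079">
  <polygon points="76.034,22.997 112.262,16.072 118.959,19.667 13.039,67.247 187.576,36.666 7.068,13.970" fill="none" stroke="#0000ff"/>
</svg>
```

1 u = 1 mm; y_m = 83.079 − y.

[1] `<polygon>` closed polygon, #0000ff→engrave S187 F2414: (76.034,60.082) → (112.262,67.007) → (118.959,63.412) → (13.039,15.832) → (187.576,46.413) → (7.068,69.109) → (76.034,60.082) (closed)

G21
G90
G00 X76.034 Y60.082
M4 S187
G1 X112.262 Y67.007 F2414
G1 X118.959 Y63.412
G1 X13.039 Y15.832
G1 X187.576 Y46.413
G1 X7.068 Y69.109
G1 X76.034 Y60.082
M5
G00 X0.000 Y0.000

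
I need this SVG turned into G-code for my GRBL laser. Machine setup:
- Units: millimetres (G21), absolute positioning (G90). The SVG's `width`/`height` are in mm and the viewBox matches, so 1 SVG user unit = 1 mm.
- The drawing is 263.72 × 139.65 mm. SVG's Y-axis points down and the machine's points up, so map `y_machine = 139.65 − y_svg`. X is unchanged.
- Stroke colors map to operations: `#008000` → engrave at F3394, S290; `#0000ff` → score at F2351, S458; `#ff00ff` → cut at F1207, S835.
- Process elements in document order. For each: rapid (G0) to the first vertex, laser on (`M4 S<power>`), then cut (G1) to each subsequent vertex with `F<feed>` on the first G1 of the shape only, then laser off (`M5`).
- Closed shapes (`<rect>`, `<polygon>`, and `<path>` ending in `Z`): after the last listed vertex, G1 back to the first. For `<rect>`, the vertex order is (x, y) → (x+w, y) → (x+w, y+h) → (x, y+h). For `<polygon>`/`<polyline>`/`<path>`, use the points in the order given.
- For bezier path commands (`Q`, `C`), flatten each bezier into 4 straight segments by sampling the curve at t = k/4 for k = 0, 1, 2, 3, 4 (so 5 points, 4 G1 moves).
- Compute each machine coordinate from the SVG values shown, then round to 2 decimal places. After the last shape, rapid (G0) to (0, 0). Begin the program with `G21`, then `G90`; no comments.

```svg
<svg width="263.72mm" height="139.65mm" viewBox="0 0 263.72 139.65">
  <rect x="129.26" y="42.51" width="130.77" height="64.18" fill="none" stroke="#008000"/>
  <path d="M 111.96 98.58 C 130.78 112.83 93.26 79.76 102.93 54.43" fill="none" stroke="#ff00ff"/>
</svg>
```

G21
G90
G0 X129.26 Y97.14
M4 S290
G1 X260.03 Y97.14 F3394
G1 X260.03 Y32.96
G1 X129.26 Y32.96
G1 X129.26 Y97.14
M5
G0 X111.96 Y41.07
M4 S835
G1 X117.13 Y38.39 F1207
G1 X110.88 Y48.30
G1 X102.91 Y65.63
G1 X102.93 Y85.22
M5
G0 X0.00 Y0.00

viewBox `0 0 263.72 139.65` with mm width/height → 1 unit = 1 mm. Flip: y_m = 139.65 − y_svg.

**Shape 1** — `<rect>` rectangle, stroke `#008000` → engrave (S290, F3394). Machine vertices: (129.26,97.14) → (260.03,97.14) → (260.03,32.96) → (129.26,32.96) → (129.26,97.14). Closed: final G1 returns to the first vertex.

**Shape 2** — `<path>` cubic bezier, stroke `#ff00ff` → cut (S835, F1207). Control points (SVG): P0=(111.96,98.58), P1=(130.78,112.83), P2=(93.26,79.76), P3=(102.93,54.43); sampled at t=k/4. Machine vertices: (111.96,41.07) → (117.13,38.39) → (110.88,48.30) → (102.91,65.63) → (102.93,85.22). Open path.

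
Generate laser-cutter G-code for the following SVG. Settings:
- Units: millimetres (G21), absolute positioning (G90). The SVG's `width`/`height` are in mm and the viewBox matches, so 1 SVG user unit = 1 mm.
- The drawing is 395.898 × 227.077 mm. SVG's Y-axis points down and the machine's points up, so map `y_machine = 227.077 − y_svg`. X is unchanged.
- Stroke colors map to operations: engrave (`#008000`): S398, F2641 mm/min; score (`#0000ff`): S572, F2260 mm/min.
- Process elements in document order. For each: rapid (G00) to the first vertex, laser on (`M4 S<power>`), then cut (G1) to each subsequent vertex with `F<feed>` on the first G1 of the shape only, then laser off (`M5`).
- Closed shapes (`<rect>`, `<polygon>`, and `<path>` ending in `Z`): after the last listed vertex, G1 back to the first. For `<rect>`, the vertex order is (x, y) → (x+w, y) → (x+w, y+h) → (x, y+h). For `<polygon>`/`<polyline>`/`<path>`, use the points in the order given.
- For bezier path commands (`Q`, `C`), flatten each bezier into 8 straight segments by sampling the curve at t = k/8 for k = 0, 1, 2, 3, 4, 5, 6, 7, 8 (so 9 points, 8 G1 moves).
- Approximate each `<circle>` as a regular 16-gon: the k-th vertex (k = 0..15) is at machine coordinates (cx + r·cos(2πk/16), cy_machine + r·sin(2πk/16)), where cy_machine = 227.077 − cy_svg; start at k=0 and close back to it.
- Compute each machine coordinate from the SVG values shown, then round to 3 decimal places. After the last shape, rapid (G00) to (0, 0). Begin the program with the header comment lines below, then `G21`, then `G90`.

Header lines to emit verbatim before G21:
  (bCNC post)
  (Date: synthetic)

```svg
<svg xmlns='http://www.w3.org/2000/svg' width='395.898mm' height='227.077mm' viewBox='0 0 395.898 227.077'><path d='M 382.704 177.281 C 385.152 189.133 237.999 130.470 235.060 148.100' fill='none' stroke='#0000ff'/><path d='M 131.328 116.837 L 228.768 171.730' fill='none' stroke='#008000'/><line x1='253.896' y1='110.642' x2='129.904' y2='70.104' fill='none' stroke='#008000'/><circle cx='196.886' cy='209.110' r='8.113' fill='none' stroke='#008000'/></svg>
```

(bCNC post)
(Date: synthetic)
G21
G90
G00 X382.704 Y49.796
M4 S572
G1 X377.183 Y48.370 F2260
G1 X361.081 Y51.835
G1 X337.839 Y58.469
G1 X310.902 Y66.553
G1 X283.713 Y74.366
G1 X259.714 Y80.188
G1 X242.348 Y82.299
G1 X235.060 Y78.977
M5
G00 X131.328 Y110.240
M4 S398
G1 X228.768 Y55.347 F2641
M5
G00 X253.896 Y116.435
M4 S398
G1 X129.904 Y156.973 F2641
M5
G00 X204.999 Y17.967
M4 S398
G1 X204.381 Y21.072 F2641
G1 X202.623 Y23.704
G1 X199.991 Y25.462
G1 X196.886 Y26.080
G1 X193.781 Y25.462
G1 X191.149 Y23.704
G1 X189.391 Y21.072
G1 X188.773 Y17.967
G1 X189.391 Y14.862
G1 X191.149 Y12.230
G1 X193.781 Y10.472
G1 X196.886 Y9.854
G1 X199.991 Y10.472
G1 X202.623 Y12.230
G1 X204.381 Y14.862
G1 X204.999 Y17.967
M5
G00 X0.000 Y0.000

1 u = 1 mm; y_m = 227.077 − y.

[1] `<path>` cubic bezier, #0000ff→score S572 F2260: (382.704,49.796) → (377.183,48.370) → (361.081,51.835) → (337.839,58.469) → (310.902,66.553) → (283.713,74.366) → (259.714,80.188) → (242.348,82.299) → (235.060,78.977)

[2] `<path>` line segment, #008000→engrave S398 F2641: (131.328,110.240) → (228.768,55.347)

[3] `<line>` line segment, #008000→engrave S398 F2641: (253.896,116.435) → (129.904,156.973)

[4] `<circle>` circle, #008000→engrave S398 F2641: (204.999,17.967) → (204.381,21.072) → (202.623,23.704) → (199.991,25.462) → (196.886,26.080) → (193.781,25.462) → (191.149,23.704) → (189.391,21.072) → (188.773,17.967) → (189.391,14.862) → (191.149,12.230) → (193.781,10.472) → (196.886,9.854) → (199.991,10.472) → (202.623,12.230) → (204.381,14.862) → (204.999,17.967) (closed)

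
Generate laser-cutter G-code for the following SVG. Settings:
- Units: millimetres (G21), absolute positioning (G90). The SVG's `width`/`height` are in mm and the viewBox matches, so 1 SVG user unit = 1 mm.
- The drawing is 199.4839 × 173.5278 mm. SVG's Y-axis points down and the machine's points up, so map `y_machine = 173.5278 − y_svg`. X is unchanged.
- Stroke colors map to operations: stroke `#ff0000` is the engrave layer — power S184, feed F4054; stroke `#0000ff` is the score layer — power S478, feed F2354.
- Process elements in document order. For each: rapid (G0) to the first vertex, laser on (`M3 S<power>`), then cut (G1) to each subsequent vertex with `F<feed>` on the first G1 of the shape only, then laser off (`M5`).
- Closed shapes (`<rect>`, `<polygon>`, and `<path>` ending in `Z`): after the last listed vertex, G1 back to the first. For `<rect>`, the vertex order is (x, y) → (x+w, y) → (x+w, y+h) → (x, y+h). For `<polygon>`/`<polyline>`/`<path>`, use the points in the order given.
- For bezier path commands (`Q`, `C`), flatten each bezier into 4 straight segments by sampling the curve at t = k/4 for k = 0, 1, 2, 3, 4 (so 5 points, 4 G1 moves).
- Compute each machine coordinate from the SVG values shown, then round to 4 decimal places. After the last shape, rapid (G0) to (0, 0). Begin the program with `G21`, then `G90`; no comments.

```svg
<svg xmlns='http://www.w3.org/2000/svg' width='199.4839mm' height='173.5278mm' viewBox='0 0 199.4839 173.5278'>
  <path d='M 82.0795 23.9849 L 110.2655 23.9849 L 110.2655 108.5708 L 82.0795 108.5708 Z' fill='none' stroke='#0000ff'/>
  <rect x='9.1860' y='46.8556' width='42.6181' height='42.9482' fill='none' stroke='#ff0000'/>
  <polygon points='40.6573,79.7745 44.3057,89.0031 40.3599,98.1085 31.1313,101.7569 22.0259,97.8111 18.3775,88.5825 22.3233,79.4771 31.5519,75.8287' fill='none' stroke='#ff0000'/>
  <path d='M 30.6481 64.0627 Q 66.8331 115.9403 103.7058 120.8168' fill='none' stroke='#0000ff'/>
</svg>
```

G21
G90
G0 X82.0795 Y149.5429
M3 S478
G1 X110.2655 Y149.5429 F2354
G1 X110.2655 Y64.9570
G1 X82.0795 Y64.9570
G1 X82.0795 Y149.5429
M5
G0 X9.1860 Y126.6722
M3 S184
G1 X51.8041 Y126.6722 F4054
G1 X51.8041 Y83.7240
G1 X9.1860 Y83.7240
G1 X9.1860 Y126.6722
M5
G0 X40.6573 Y93.7533
M3 S184
G1 X44.3057 Y84.5247 F4054
G1 X40.3599 Y75.4193
G1 X31.1313 Y71.7709
G1 X22.0259 Y75.7167
G1 X18.3775 Y84.9453
G1 X22.3233 Y94.0507
G1 X31.5519 Y97.6991
G1 X40.6573 Y93.7533
M5
G0 X30.6481 Y109.4651
M3 S478
G1 X48.7836 Y86.4639 F2354
G1 X67.0050 Y69.3378
G1 X85.3124 Y58.0868
G1 X103.7058 Y52.7110
M5
G0 X0.0000 Y0.0000

Since the viewBox matches the mm dimensions, user units are millimetres directly. The only transform is the Y-flip y_m = 173.5278 − y_svg.

Shape 1 is a rectangle drawn with `<path>`. Its stroke #0000ff means score at S478, F2354. After flipping Y the toolpath is (82.0795,149.5429) → (110.2655,149.5429) → (110.2655,64.9570) → (82.0795,64.9570) → (82.0795,149.5429), returning to the start.

Shape 2 is a rectangle drawn with `<rect>`. Its stroke #ff0000 means engrave at S184, F4054. After flipping Y the toolpath is (9.1860,126.6722) → (51.8041,126.6722) → (51.8041,83.7240) → (9.1860,83.7240) → (9.1860,126.6722), returning to the start.

Shape 3 is a regular polygon drawn with `<polygon>`. Its stroke #ff0000 means engrave at S184, F4054. After flipping Y the toolpath is (40.6573,93.7533) → (44.3057,84.5247) → (40.3599,75.4193) → (31.1313,71.7709) → (22.0259,75.7167) → (18.3775,84.9453) → (22.3233,94.0507) → (31.5519,97.6991) → (40.6573,93.7533), returning to the start.

Shape 4 is a quadratic bezier drawn with `<path>`. Its stroke #0000ff means score at S478, F2354. After flipping Y the toolpath is (30.6481,109.4651) → (48.7836,86.4639) → (67.0050,69.3378) → (85.3124,58.0868) → (103.7058,52.7110).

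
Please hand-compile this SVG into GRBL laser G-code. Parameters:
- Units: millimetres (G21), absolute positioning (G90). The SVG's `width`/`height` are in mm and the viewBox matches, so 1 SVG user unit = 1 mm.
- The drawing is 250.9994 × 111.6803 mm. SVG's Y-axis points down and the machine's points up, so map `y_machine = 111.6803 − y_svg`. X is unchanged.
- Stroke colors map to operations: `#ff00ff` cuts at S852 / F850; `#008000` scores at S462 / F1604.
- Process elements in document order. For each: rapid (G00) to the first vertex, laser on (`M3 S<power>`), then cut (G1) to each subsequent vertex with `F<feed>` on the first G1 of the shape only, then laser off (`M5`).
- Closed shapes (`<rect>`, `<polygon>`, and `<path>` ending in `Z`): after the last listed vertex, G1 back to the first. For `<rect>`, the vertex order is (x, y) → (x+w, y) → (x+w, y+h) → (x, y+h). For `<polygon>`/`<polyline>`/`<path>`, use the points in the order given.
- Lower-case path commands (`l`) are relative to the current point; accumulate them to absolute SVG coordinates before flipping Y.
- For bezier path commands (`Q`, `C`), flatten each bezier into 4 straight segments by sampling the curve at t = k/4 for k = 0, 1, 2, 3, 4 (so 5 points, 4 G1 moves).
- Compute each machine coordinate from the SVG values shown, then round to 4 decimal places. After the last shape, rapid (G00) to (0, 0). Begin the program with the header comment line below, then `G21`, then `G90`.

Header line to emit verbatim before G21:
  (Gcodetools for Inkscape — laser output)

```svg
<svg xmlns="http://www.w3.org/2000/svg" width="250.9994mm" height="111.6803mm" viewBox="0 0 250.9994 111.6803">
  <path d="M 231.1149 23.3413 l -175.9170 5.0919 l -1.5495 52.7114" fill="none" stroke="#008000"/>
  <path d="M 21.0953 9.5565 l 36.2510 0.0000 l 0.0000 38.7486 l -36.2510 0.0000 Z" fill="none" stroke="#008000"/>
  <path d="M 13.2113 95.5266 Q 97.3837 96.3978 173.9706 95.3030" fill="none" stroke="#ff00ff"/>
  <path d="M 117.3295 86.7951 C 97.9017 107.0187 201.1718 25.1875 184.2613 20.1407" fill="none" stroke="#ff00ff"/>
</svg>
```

(Gcodetools for Inkscape — laser output)
G21
G90
G00 X231.1149 Y88.3390
M3 S462
G1 X55.1979 Y83.2471 F1604
G1 X53.6484 Y30.5357
M5
G00 X21.0953 Y102.1238
M3 S462
G1 X57.3463 Y102.1238 F1604
G1 X57.3463 Y63.3752
G1 X21.0953 Y63.3752
G1 X21.0953 Y102.1238
M5
G00 X13.2113 Y16.1537
M3 S852
G1 X54.8234 Y15.8410 F850
G1 X95.4873 Y15.7740
G1 X135.2031 Y15.9528
G1 X173.9706 Y16.3773
M5
G00 X117.3295 Y24.8852
M3 S852
G1 X121.9695 Y26.0584 F850
G1 X149.8514 Y48.7360
G1 X178.2053 Y76.1518
G1 X184.2613 Y91.5396
M5
G00 X0.0000 Y0.0000

1 u = 1 mm; y_m = 111.6803 − y.

[1] `<path>` open polyline, #008000→score S462 F1604: (231.1149,88.3390) → (55.1979,83.2471) → (53.6484,30.5357)

[2] `<path>` rectangle, #008000→score S462 F1604: (21.0953,102.1238) → (57.3463,102.1238) → (57.3463,63.3752) → (21.0953,63.3752) → (21.0953,102.1238) (closed)

[3] `<path>` quadratic bezier, #ff00ff→cut S852 F850: (13.2113,16.1537) → (54.8234,15.8410) → (95.4873,15.7740) → (135.2031,15.9528) → (173.9706,16.3773)

[4] `<path>` cubic bezier, #ff00ff→cut S852 F850: (117.3295,24.8852) → (121.9695,26.0584) → (149.8514,48.7360) → (178.2053,76.1518) → (184.2613,91.5396)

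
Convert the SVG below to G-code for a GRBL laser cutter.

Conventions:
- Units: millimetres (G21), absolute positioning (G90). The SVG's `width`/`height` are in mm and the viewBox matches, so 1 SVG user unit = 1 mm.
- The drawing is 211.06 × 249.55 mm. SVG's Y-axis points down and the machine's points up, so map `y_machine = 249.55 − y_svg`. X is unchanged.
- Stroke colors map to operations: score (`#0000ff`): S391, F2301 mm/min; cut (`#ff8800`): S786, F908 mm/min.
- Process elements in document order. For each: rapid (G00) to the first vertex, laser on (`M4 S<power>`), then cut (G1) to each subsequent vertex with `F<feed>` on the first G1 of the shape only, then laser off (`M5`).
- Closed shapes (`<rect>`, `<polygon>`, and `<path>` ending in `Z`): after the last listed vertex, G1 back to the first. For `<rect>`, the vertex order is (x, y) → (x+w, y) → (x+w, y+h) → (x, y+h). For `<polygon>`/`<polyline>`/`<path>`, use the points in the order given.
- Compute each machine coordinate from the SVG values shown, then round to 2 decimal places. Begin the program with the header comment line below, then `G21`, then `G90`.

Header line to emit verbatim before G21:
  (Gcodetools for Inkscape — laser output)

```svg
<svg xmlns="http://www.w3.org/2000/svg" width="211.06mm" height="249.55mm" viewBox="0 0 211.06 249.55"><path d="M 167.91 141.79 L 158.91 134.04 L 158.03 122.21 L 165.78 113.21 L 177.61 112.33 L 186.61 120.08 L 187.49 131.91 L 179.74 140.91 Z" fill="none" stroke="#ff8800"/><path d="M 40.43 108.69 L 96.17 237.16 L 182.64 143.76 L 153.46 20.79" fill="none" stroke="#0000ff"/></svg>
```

viewBox `0 0 211.06 249.55` with mm width/height → 1 unit = 1 mm. Flip: y_m = 249.55 − y_svg.

**Shape 1** — `<path>` regular polygon, stroke `#ff8800` → cut (S786, F908). Machine vertices: (167.91,107.76) → (158.91,115.51) → (158.03,127.34) → (165.78,136.34) → (177.61,137.22) → (186.61,129.47) → (187.49,117.64) → (179.74,108.64) → (167.91,107.76). Closed: final G1 returns to the first vertex.

**Shape 2** — `<path>` open polyline, stroke `#0000ff` → score (S391, F2301). Machine vertices: (40.43,140.86) → (96.17,12.39) → (182.64,105.79) → (153.46,228.76). Open path.

(Gcodetools for Inkscape — laser output)
G21
G90
G00 X167.91 Y107.76
M4 S786
G1 X158.91 Y115.51 F908
G1 X158.03 Y127.34
G1 X165.78 Y136.34
G1 X177.61 Y137.22
G1 X186.61 Y129.47
G1 X187.49 Y117.64
G1 X179.74 Y108.64
G1 X167.91 Y107.76
M5
G00 X40.43 Y140.86
M4 S391
G1 X96.17 Y12.39 F2301
G1 X182.64 Y105.79
G1 X153.46 Y228.76
M5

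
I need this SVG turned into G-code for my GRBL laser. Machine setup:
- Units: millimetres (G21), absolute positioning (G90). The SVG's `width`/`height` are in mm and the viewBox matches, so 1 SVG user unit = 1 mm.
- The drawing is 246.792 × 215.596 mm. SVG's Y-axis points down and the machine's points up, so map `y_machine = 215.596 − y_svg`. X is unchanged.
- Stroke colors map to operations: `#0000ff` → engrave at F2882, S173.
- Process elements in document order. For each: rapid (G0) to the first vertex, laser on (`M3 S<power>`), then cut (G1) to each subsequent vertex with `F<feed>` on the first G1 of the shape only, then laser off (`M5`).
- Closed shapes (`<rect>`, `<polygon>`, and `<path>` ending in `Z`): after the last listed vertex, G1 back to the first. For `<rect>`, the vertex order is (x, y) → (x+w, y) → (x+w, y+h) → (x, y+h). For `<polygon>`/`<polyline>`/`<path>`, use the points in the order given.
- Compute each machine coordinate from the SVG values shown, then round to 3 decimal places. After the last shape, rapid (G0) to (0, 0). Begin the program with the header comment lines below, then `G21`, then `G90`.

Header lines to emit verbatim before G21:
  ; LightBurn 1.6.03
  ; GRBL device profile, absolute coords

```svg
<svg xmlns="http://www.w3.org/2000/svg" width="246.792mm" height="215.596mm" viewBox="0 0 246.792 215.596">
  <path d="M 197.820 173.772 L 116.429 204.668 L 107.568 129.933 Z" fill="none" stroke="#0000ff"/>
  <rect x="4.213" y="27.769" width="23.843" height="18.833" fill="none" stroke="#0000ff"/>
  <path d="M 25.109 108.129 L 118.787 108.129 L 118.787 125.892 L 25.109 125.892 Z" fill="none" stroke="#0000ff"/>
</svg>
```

; LightBurn 1.6.03
; GRBL device profile, absolute coords
G21
G90
G0 X197.820 Y41.824
M3 S173
G1 X116.429 Y10.928 F2882
G1 X107.568 Y85.663
G1 X197.820 Y41.824
M5
G0 X4.213 Y187.827
M3 S173
G1 X28.056 Y187.827 F2882
G1 X28.056 Y168.994
G1 X4.213 Y168.994
G1 X4.213 Y187.827
M5
G0 X25.109 Y107.467
M3 S173
G1 X118.787 Y107.467 F2882
G1 X118.787 Y89.704
G1 X25.109 Y89.704
G1 X25.109 Y107.467
M5
G0 X0.000 Y0.000

viewBox `0 0 246.792 215.596` with mm width/height → 1 unit = 1 mm. Flip: y_m = 215.596 − y_svg.

**Shape 1** — `<path>` closed polygon, stroke `#0000ff` → engrave (S173, F2882). Machine vertices: (197.820,41.824) → (116.429,10.928) → (107.568,85.663) → (197.820,41.824). Closed: final G1 returns to the first vertex.

**Shape 2** — `<rect>` rectangle, stroke `#0000ff` → engrave (S173, F2882). Machine vertices: (4.213,187.827) → (28.056,187.827) → (28.056,168.994) → (4.213,168.994) → (4.213,187.827). Closed: final G1 returns to the first vertex.

**Shape 3** — `<path>` rectangle, stroke `#0000ff` → engrave (S173, F2882). Machine vertices: (25.109,107.467) → (118.787,107.467) → (118.787,89.704) → (25.109,89.704) → (25.109,107.467). Closed: final G1 returns to the first vertex.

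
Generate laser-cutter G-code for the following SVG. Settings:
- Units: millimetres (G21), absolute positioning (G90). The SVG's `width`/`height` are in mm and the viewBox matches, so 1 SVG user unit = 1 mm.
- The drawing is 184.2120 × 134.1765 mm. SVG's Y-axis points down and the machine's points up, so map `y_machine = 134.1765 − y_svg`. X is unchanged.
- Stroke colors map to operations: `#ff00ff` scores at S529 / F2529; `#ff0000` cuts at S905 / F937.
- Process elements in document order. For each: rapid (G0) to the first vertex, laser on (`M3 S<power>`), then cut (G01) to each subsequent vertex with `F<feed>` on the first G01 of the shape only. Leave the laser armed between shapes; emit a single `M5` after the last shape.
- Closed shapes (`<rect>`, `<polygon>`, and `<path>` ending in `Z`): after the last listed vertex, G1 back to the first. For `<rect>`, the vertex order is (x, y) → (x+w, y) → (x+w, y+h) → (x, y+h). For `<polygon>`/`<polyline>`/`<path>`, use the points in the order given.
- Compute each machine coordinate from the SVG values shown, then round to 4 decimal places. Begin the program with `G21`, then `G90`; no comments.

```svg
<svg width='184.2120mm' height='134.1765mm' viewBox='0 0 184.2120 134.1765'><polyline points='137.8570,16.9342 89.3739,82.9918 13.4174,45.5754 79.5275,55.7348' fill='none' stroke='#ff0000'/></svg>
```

G21
G90
G0 X137.8570 Y117.2423
M3 S905
G01 X89.3739 Y51.1847 F937
G01 X13.4174 Y88.6011
G01 X79.5275 Y78.4417
M5

1 u = 1 mm; y_m = 134.1765 − y.

[1] `<polyline>` open polyline, #ff0000→cut S905 F937: (137.8570,117.2423) → (89.3739,51.1847) → (13.4174,88.6011) → (79.5275,78.4417)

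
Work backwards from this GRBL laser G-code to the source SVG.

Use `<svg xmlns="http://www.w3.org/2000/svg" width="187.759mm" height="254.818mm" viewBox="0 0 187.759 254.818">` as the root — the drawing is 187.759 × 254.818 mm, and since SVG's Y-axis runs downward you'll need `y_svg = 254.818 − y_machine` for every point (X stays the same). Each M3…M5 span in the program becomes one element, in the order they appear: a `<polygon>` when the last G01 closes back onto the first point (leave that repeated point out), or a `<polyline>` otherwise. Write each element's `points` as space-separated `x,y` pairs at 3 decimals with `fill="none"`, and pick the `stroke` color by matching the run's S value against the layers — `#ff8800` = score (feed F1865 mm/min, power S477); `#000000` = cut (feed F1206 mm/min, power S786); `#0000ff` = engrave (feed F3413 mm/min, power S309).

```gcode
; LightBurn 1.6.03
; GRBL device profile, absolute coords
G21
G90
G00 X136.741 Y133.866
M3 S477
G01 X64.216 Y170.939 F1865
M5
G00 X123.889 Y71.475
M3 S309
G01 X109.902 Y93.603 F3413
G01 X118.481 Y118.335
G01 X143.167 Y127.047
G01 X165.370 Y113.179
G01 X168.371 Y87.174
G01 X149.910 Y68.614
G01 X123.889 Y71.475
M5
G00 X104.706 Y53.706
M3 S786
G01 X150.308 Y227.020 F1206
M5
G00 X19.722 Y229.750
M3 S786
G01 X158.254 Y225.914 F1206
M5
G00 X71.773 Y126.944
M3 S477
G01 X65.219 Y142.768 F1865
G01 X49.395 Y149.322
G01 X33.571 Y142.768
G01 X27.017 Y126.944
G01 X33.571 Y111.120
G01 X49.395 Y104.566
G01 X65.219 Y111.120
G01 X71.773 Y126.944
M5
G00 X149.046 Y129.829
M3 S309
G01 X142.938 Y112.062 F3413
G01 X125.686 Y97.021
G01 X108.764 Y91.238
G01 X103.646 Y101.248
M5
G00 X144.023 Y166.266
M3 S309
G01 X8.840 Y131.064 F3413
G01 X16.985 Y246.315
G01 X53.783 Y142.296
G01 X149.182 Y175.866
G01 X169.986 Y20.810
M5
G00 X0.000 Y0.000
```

Machine Y-up, SVG Y-down with viewBox height 254.818, so y_svg = 254.818 − y_machine; X carries over.

Run 1: S477 ⇒ score layer `#ff8800`. The run is open, so emit a `<polyline>` with points (Y-flipped): 136.741,120.952 64.216,83.879.

Run 2: power S309 maps to stroke `#0000ff` (engrave). The run returns to its start, so emit a `<polygon>` with points (Y-flipped): 123.889,183.343 109.902,161.215 118.481,136.483 143.167,127.771 165.370,141.639 168.371,167.644 149.910,186.204.

Run 3: power S786 maps to stroke `#000000` (cut). The run is open, so emit a `<polyline>` with points (Y-flipped): 104.706,201.112 150.308,27.798.

Run 4: the run's S786 means `#000000` (cut). The run is open, so emit a `<polyline>` with points (Y-flipped): 19.722,25.068 158.254,28.904.

Run 5: power S477 maps to stroke `#ff8800` (score). The run returns to its start, so emit a `<polygon>` with points (Y-flipped): 71.773,127.874 65.219,112.050 49.395,105.496 33.571,112.050 27.017,127.874 33.571,143.698 49.395,150.252 65.219,143.698.

Run 6: power S309 maps to stroke `#0000ff` (engrave). The run is open, so emit a `<polyline>` with points (Y-flipped): 149.046,124.989 142.938,142.756 125.686,157.797 108.764,163.580 103.646,153.570.

Run 7: power S309 maps to stroke `#0000ff` (engrave). The run is open, so emit a `<polyline>` with points (Y-flipped): 144.023,88.552 8.840,123.754 16.985,8.503 53.783,112.522 149.182,78.952 169.986,234.008.

<svg xmlns="http://www.w3.org/2000/svg" width="187.759mm" height="254.818mm" viewBox="0 0 187.759 254.818">
  <polyline points="136.741,120.952 64.216,83.879" fill="none" stroke="#ff8800"/>
  <polygon points="123.889,183.343 109.902,161.215 118.481,136.483 143.167,127.771 165.370,141.639 168.371,167.644 149.910,186.204" fill="none" stroke="#0000ff"/>
  <polyline points="104.706,201.112 150.308,27.798" fill="none" stroke="#000000"/>
  <polyline points="19.722,25.068 158.254,28.904" fill="none" stroke="#000000"/>
  <polygon points="71.773,127.874 65.219,112.050 49.395,105.496 33.571,112.050 27.017,127.874 33.571,143.698 49.395,150.252 65.219,143.698" fill="none" stroke="#ff8800"/>
  <polyline points="149.046,124.989 142.938,142.756 125.686,157.797 108.764,163.580 103.646,153.570" fill="none" stroke="#0000ff"/>
  <polyline points="144.023,88.552 8.840,123.754 16.985,8.503 53.783,112.522 149.182,78.952 169.986,234.008" fill="none" stroke="#0000ff"/>
</svg>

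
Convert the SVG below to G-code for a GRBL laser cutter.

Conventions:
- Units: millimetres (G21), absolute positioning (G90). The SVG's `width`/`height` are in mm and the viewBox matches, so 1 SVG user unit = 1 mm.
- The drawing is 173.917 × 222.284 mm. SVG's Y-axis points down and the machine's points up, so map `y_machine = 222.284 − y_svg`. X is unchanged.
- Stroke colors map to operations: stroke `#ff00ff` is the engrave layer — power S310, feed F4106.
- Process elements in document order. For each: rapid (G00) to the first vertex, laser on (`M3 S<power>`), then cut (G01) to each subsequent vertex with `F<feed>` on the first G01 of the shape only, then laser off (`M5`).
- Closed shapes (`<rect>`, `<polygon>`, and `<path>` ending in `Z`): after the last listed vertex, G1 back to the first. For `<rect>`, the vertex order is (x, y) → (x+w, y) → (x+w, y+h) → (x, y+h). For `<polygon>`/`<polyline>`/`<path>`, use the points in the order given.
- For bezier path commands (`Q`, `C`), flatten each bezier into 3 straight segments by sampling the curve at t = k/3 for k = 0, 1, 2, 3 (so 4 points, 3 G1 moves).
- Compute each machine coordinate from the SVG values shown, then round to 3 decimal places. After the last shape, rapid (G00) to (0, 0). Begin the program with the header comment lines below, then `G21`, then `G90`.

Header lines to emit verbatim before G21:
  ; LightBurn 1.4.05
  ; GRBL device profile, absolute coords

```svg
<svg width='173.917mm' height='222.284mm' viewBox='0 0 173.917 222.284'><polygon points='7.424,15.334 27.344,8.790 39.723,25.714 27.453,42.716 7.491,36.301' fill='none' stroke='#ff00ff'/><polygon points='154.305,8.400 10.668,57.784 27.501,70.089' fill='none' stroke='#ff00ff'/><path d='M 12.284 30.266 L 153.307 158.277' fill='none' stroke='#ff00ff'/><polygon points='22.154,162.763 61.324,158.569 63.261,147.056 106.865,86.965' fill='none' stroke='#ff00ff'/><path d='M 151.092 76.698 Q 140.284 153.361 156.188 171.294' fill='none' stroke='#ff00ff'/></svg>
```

; LightBurn 1.4.05
; GRBL device profile, absolute coords
G21
G90
G00 X7.424 Y206.950
M3 S310
G01 X27.344 Y213.494 F4106
G01 X39.723 Y196.570
G01 X27.453 Y179.568
G01 X7.491 Y185.983
G01 X7.424 Y206.950
M5
G00 X154.305 Y213.884
M3 S310
G01 X10.668 Y164.500 F4106
G01 X27.501 Y152.195
G01 X154.305 Y213.884
M5
G00 X12.284 Y192.018
M3 S310
G01 X153.307 Y64.007 F4106
M5
G00 X22.154 Y59.521
M3 S310
G01 X61.324 Y63.715 F4106
G01 X63.261 Y75.228
G01 X106.865 Y135.319
G01 X22.154 Y59.521
M5
G00 X151.092 Y145.586
M3 S310
G01 X146.855 Y101.003 F4106
G01 X148.553 Y69.471
G01 X156.188 Y50.990
M5
G00 X0.000 Y0.000

viewBox `0 0 173.917 222.284` with mm width/height → 1 unit = 1 mm. Flip: y_m = 222.284 − y_svg.

**Shape 1** — `<polygon>` regular polygon, stroke `#ff00ff` → engrave (S310, F4106). Machine vertices: (7.424,206.950) → (27.344,213.494) → (39.723,196.570) → (27.453,179.568) → (7.491,185.983) → (7.424,206.950). Closed: final G1 returns to the first vertex.

**Shape 2** — `<polygon>` closed polygon, stroke `#ff00ff` → engrave (S310, F4106). Machine vertices: (154.305,213.884) → (10.668,164.500) → (27.501,152.195) → (154.305,213.884). Closed: final G1 returns to the first vertex.

**Shape 3** — `<path>` line segment, stroke `#ff00ff` → engrave (S310, F4106). Machine vertices: (12.284,192.018) → (153.307,64.007). Open path.

**Shape 4** — `<polygon>` closed polygon, stroke `#ff00ff` → engrave (S310, F4106). Machine vertices: (22.154,59.521) → (61.324,63.715) → (63.261,75.228) → (106.865,135.319) → (22.154,59.521). Closed: final G1 returns to the first vertex.

**Shape 5** — `<path>` quadratic bezier, stroke `#ff00ff` → engrave (S310, F4106). Control points (SVG): P0=(151.092,76.698), P1=(140.284,153.361), P2=(156.188,171.294); sampled at t=k/3. Machine vertices: (151.092,145.586) → (146.855,101.003) → (148.553,69.471) → (156.188,50.990). Open path.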